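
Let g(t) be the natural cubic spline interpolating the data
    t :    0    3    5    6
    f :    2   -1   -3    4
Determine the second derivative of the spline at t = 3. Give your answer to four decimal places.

With M_i denoting the second derivative at x_i, h_i = 3, 2, 1, and Δ_i = (y_(i+1) − y_i)/h_i = -1, -1, 7:
  3·M_0 + 10·M_1 + 2·M_2 = 6(Δ_1 - Δ_0) = 0
  2·M_1 + 6·M_2 + 1·M_3 = 6(Δ_2 - Δ_1) = 48
Natural end conditions: M_0 = M_3 = 0.
Solving the tridiagonal system: M_0 = 0, M_1 = -12/7, M_2 = 60/7, M_3 = 0.

-1.7143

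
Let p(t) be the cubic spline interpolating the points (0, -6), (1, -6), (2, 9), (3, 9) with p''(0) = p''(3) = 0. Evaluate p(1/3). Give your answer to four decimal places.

With M_i denoting the second derivative at x_i, h_i = 1, 1, 1, and Δ_i = (y_(i+1) − y_i)/h_i = 0, 15, 0:
  1·M_0 + 4·M_1 + 1·M_2 = 6(Δ_1 - Δ_0) = 90
  1·M_1 + 4·M_2 + 1·M_3 = 6(Δ_2 - Δ_1) = -90
Natural end conditions: M_0 = M_3 = 0.
Hence M_0 = 0, M_1 = 30, M_2 = -30, M_3 = 0.
On [0, 1], p(t) = -6 - 5·t + 0·t² + 5·t³.
With t = 1/3: p(1/3) = -202/27.

-7.4815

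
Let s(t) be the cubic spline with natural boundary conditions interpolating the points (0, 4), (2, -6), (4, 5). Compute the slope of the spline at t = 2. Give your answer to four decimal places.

With M_i denoting the second derivative at x_i, h_i = 2, 2, and Δ_i = (y_(i+1) − y_i)/h_i = -5, 11/2:
  2·M_0 + 8·M_1 + 2·M_2 = 6(Δ_1 - Δ_0) = 63
Natural end conditions: M_0 = M_2 = 0.
Solving: M_0 = 0, M_1 = 63/8, M_2 = 0.
On [2, 4], s'(t) = b_1 + 2c_1·(t - 2) + 3d_1·(t - 2)² with b_1 = Δ_1 - h_1(2M_1 + M_2)/6 = 1/4, c_1 = M_1/2 = 63/16, d_1 = (M_2 - M_1)/(6h_1) = -21/32. So s'(2) = 1/4.

0.2500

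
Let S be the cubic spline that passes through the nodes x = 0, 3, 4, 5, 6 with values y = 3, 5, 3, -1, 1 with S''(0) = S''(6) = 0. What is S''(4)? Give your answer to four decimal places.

-5.2414

With m_i denoting the second derivative at x_i, h_i = 3, 1, 1, 1, and Δ_i = (y_(i+1) − y_i)/h_i = 2/3, -2, -4, 2:
  3·m_0 + 8·m_1 + 1·m_2 = 6(Δ_1 - Δ_0) = -16
  1·m_1 + 4·m_2 + 1·m_3 = 6(Δ_2 - Δ_1) = -12
  1·m_2 + 4·m_3 + 1·m_4 = 6(Δ_3 - Δ_2) = 36
Natural end conditions: m_0 = m_4 = 0.
Hence m_0 = 0, m_1 = -39/29, m_2 = -152/29, m_3 = 299/29, m_4 = 0.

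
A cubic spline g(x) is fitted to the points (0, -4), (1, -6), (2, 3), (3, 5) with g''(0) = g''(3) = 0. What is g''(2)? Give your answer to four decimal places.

Put σ_i = g'' at the i-th knot. Here h = (1, 1, 1) and Δ = (-2, 9, 2), so the interior equations h_(i-1)·σ_(i-1) + 2(h_(i-1)+h_i)·σ_i + h_i·σ_(i+1) = 6(Δ_i − Δ_(i-1)) read
  1·σ_0 + 4·σ_1 + 1·σ_2 = 6(Δ_1 - Δ_0) = 66
  1·σ_1 + 4·σ_2 + 1·σ_3 = 6(Δ_2 - Δ_1) = -42
Natural end conditions: σ_0 = σ_3 = 0.
Solving: σ_0 = 0, σ_1 = 102/5, σ_2 = -78/5, σ_3 = 0.

-15.6000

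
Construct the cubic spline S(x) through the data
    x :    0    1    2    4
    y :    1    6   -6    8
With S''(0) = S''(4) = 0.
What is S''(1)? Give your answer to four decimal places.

-31.5652

With σ_i denoting the second derivative at x_i, h_i = 1, 1, 2, and Δ_i = (y_(i+1) − y_i)/h_i = 5, -12, 7:
  1·σ_0 + 4·σ_1 + 1·σ_2 = 6(Δ_1 - Δ_0) = -102
  1·σ_1 + 6·σ_2 + 2·σ_3 = 6(Δ_2 - Δ_1) = 114
Natural end conditions: σ_0 = σ_3 = 0.
Solving the tridiagonal system: σ_0 = 0, σ_1 = -726/23, σ_2 = 558/23, σ_3 = 0.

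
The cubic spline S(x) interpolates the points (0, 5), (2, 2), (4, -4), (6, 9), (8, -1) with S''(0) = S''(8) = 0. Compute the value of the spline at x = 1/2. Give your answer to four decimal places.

4.8527

Let M_i = S''(x_i). Step sizes h_i = 2, 2, 2, 2; slopes of the chords Δ_i = (y_(i+1) - y_i)/h_i = -3/2, -3, 13/2, -5.
  2·M_0 + 8·M_1 + 2·M_2 = 6(Δ_1 - Δ_0) = -9
  2·M_1 + 8·M_2 + 2·M_3 = 6(Δ_2 - Δ_1) = 57
  2·M_2 + 8·M_3 + 2·M_4 = 6(Δ_3 - Δ_2) = -69
Natural end conditions: M_0 = M_4 = 0.
Hence M_0 = 0, M_1 = -27/7, M_2 = 153/14, M_3 = -159/14, M_4 = 0.
On [0, 2], S(x) = 5 - 3/14·x + 0·x² - 9/28·x³.
With x = 1/2: S(1/2) = 1087/224.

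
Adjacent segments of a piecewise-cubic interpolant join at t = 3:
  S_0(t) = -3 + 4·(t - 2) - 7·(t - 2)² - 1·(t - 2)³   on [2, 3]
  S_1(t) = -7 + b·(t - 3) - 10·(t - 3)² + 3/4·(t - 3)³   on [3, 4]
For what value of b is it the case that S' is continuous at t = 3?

S_0'(t) = 4 - 14·(t - 2) - 3·(t - 2)², so S_0'(3) = -13. On the right, S_1'(3) = b, so b = -13.

-13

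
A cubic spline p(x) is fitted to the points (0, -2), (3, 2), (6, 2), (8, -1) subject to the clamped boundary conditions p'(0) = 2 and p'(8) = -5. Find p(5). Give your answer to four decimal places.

2.0848

Put σ_i = p'' at the i-th knot. Here h = (3, 3, 2) and Δ = (4/3, 0, -3/2), so the interior equations h_(i-1)·σ_(i-1) + 2(h_(i-1)+h_i)·σ_i + h_i·σ_(i+1) = 6(Δ_i − Δ_(i-1)) read
  3·σ_0 + 12·σ_1 + 3·σ_2 = 6(Δ_1 - Δ_0) = -8
  3·σ_1 + 10·σ_2 + 2·σ_3 = 6(Δ_2 - Δ_1) = -9
Clamped end conditions give two more equations: 2h_0·σ_0 + h_0·σ_1 = 6(Δ_0 - p'(0)) = -4 and h_2·σ_2 + 2h_2·σ_3 = 6(p'(8) - Δ_2) = -21.
Solving: σ_0 = -37/114, σ_1 = -13/19, σ_2 = 15/38, σ_3 = -207/38.
On [3, 6], p(x) = 2 + 37/76·(x - 3) - 13/38·(x - 3)² + 41/684·(x - 3)³.
With (x - 3) = 2: p(5) = 713/342.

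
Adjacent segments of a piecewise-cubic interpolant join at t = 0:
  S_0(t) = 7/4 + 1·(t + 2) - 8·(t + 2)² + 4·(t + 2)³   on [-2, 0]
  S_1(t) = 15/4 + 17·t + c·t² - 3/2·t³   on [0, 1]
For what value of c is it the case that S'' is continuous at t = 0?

16

S_0''(t) = -16 + 24·(t + 2), so S_0''(0) = 32. On the right, S_1''(0) = 2c, so c = 16.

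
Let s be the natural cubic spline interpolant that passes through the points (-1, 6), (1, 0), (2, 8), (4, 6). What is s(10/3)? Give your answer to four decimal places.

8.8677

Let M_i = s''(x_i). Step sizes h_i = 2, 1, 2; slopes of the chords Δ_i = (y_(i+1) - y_i)/h_i = -3, 8, -1.
  2·M_0 + 6·M_1 + 1·M_2 = 6(Δ_1 - Δ_0) = 66
  1·M_1 + 6·M_2 + 2·M_3 = 6(Δ_2 - Δ_1) = -54
Natural end conditions: M_0 = M_3 = 0.
Solving the tridiagonal system: M_0 = 0, M_1 = 90/7, M_2 = -78/7, M_3 = 0.
On [2, 4], s(x) = 8 + 45/7·(x - 2) - 39/7·(x - 2)² + 13/14·(x - 2)³.
With (x - 2) = 4/3: s(10/3) = 1676/189.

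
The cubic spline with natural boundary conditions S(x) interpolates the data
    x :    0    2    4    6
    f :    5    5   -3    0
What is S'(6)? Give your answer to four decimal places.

3.2333

Let σ_i = S''(x_i). Step sizes h_i = 2, 2, 2; slopes of the chords Δ_i = (y_(i+1) - y_i)/h_i = 0, -4, 3/2.
  2·σ_0 + 8·σ_1 + 2·σ_2 = 6(Δ_1 - Δ_0) = -24
  2·σ_1 + 8·σ_2 + 2·σ_3 = 6(Δ_2 - Δ_1) = 33
Natural end conditions: σ_0 = σ_3 = 0.
Solving the tridiagonal system: σ_0 = 0, σ_1 = -43/10, σ_2 = 26/5, σ_3 = 0.
On [4, 6], S'(x) = b_2 + 2c_2·(x - 4) + 3d_2·(x - 4)² with b_2 = Δ_2 - h_2(2σ_2 + σ_3)/6 = -59/30, c_2 = σ_2/2 = 13/5, d_2 = (σ_3 - σ_2)/(6h_2) = -13/30. So S'(6) = 97/30.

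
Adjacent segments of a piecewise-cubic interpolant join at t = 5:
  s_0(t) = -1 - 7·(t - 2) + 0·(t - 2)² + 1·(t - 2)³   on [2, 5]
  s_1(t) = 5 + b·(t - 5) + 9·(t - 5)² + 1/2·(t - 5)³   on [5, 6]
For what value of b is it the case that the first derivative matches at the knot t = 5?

20

s_0'(t) = -7 + 0·(t - 2) + 3·(t - 2)², so s_0'(5) = 20. On the right, s_1'(5) = b, so b = 20.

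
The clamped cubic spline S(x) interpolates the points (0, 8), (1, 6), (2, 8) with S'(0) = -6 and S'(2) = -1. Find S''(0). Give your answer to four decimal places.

8.5000

With M_i denoting the second derivative at x_i, h_i = 1, 1, and Δ_i = (y_(i+1) − y_i)/h_i = -2, 2:
  1·M_0 + 4·M_1 + 1·M_2 = 6(Δ_1 - Δ_0) = 24
Clamped end conditions give two more equations: 2h_0·M_0 + h_0·M_1 = 6(Δ_0 - S'(0)) = 24 and h_1·M_1 + 2h_1·M_2 = 6(S'(2) - Δ_1) = -18.
Solving: M_0 = 17/2, M_1 = 7, M_2 = -25/2.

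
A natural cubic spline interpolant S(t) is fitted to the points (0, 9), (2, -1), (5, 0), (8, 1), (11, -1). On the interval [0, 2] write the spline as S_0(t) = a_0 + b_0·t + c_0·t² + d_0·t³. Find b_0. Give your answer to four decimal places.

-6.1449

With m_i denoting the second derivative at x_i, h_i = 2, 3, 3, 3, and Δ_i = (y_(i+1) − y_i)/h_i = -5, 1/3, 1/3, -2/3:
  2·m_0 + 10·m_1 + 3·m_2 = 6(Δ_1 - Δ_0) = 32
  3·m_1 + 12·m_2 + 3·m_3 = 6(Δ_2 - Δ_1) = 0
  3·m_2 + 12·m_3 + 3·m_4 = 6(Δ_3 - Δ_2) = -6
Natural end conditions: m_0 = m_4 = 0.
Solving the tridiagonal system: m_0 = 0, m_1 = 79/23, m_2 = -18/23, m_3 = -7/23, m_4 = 0.
On [0, 2], with S_0(t) = a_0 + b_0·t + c_0·t² + d_0·t³: c_0 = m_0/2 = 0, d_0 = (m_1 - m_0)/(6h_0) = 79/276, b_0 = Δ_0 - h_0(2m_0 + m_1)/6 = -424/69.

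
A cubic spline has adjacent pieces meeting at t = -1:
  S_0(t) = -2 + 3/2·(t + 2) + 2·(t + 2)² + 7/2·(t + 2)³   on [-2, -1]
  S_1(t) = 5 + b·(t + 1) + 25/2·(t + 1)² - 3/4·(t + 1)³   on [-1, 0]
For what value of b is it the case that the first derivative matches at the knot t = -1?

S_0'(t) = 3/2 + 4·(t + 2) + 21/2·(t + 2)², so S_0'(-1) = 16. On the right, S_1'(-1) = b, so b = 16.

16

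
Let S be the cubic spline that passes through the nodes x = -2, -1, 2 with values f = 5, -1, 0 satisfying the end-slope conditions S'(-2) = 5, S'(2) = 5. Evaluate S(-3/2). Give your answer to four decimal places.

Let σ_i = S''(x_i). Step sizes h_i = 1, 3; slopes of the chords Δ_i = (y_(i+1) - y_i)/h_i = -6, 1/3.
  1·σ_0 + 8·σ_1 + 3·σ_2 = 6(Δ_1 - Δ_0) = 38
Clamped end conditions give two more equations: 2h_0·σ_0 + h_0·σ_1 = 6(Δ_0 - S'(-2)) = -66 and h_1·σ_1 + 2h_1·σ_2 = 6(S'(2) - Δ_1) = 28.
Hence σ_0 = -151/4, σ_1 = 19/2, σ_2 = -1/12.
On [-2, -1], S(x) = 5 + 5·(x + 2) - 151/8·(x + 2)² + 63/8·(x + 2)³.
With (x + 2) = 1/2: S(-3/2) = 241/64.

3.7656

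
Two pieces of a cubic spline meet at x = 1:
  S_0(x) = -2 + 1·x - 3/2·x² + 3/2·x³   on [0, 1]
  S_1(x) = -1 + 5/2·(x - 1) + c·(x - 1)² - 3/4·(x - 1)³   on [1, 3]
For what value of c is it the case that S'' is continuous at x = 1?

S_0''(x) = -3 + 9·x, so S_0''(1) = 6. On the right, S_1''(1) = 2c, so c = 3.

3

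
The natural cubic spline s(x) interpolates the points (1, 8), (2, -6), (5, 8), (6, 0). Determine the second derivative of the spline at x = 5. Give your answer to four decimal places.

Write m_i for s''(x_i). With h_i = 1, 3, 1 and divided differences Δ_i = -14, 14/3, -8, the continuity of s' gives the tridiagonal system
  1·m_0 + 8·m_1 + 3·m_2 = 6(Δ_1 - Δ_0) = 112
  3·m_1 + 8·m_2 + 1·m_3 = 6(Δ_2 - Δ_1) = -76
Natural end conditions: m_0 = m_3 = 0.
Hence m_0 = 0, m_1 = 1124/55, m_2 = -944/55, m_3 = 0.

-17.1636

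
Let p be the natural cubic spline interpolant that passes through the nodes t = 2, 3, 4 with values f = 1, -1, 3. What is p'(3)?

1

Let M_i = p''(x_i). Step sizes h_i = 1, 1; slopes of the chords Δ_i = (y_(i+1) - y_i)/h_i = -2, 4.
  1·M_0 + 4·M_1 + 1·M_2 = 6(Δ_1 - Δ_0) = 36
Natural end conditions: M_0 = M_2 = 0.
Solving: M_0 = 0, M_1 = 9, M_2 = 0.
On [3, 4], p'(t) = b_1 + 2c_1·(t - 3) + 3d_1·(t - 3)² with b_1 = Δ_1 - h_1(2M_1 + M_2)/6 = 1, c_1 = M_1/2 = 9/2, d_1 = (M_2 - M_1)/(6h_1) = -3/2. So p'(3) = 1.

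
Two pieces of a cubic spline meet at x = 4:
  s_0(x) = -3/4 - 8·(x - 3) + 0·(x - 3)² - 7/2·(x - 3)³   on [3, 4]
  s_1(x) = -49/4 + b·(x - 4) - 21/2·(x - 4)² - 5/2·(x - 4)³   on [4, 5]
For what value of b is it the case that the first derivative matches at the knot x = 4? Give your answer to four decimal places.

s_0'(x) = -8 + 0·(x - 3) - 21/2·(x - 3)², so s_0'(4) = -37/2. On the right, s_1'(4) = b, so b = -37/2.

-18.5000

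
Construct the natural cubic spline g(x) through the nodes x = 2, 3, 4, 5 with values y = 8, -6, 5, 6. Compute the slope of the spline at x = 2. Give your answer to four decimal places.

With m_i denoting the second derivative at x_i, h_i = 1, 1, 1, and Δ_i = (y_(i+1) − y_i)/h_i = -14, 11, 1:
  1·m_0 + 4·m_1 + 1·m_2 = 6(Δ_1 - Δ_0) = 150
  1·m_1 + 4·m_2 + 1·m_3 = 6(Δ_2 - Δ_1) = -60
Natural end conditions: m_0 = m_3 = 0.
Solving: m_0 = 0, m_1 = 44, m_2 = -26, m_3 = 0.
On [2, 3], g'(x) = b_0 + 2c_0·(x - 2) + 3d_0·(x - 2)² with b_0 = Δ_0 - h_0(2m_0 + m_1)/6 = -64/3, c_0 = m_0/2 = 0, d_0 = (m_1 - m_0)/(6h_0) = 22/3. So g'(2) = -64/3.

-21.3333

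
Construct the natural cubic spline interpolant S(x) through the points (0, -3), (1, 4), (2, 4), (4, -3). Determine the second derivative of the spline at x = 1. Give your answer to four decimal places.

Let σ_i = S''(x_i). Step sizes h_i = 1, 1, 2; slopes of the chords Δ_i = (y_(i+1) - y_i)/h_i = 7, 0, -7/2.
  1·σ_0 + 4·σ_1 + 1·σ_2 = 6(Δ_1 - Δ_0) = -42
  1·σ_1 + 6·σ_2 + 2·σ_3 = 6(Δ_2 - Δ_1) = -21
Natural end conditions: σ_0 = σ_3 = 0.
Solving the tridiagonal system: σ_0 = 0, σ_1 = -231/23, σ_2 = -42/23, σ_3 = 0.

-10.0435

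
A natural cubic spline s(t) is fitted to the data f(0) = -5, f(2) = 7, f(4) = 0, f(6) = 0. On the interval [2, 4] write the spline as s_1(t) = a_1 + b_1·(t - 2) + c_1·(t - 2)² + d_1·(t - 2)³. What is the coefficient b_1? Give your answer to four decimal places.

0.4667

Let m_i = s''(x_i). Step sizes h_i = 2, 2, 2; slopes of the chords Δ_i = (y_(i+1) - y_i)/h_i = 6, -7/2, 0.
  2·m_0 + 8·m_1 + 2·m_2 = 6(Δ_1 - Δ_0) = -57
  2·m_1 + 8·m_2 + 2·m_3 = 6(Δ_2 - Δ_1) = 21
Natural end conditions: m_0 = m_3 = 0.
Solving the tridiagonal system: m_0 = 0, m_1 = -83/10, m_2 = 47/10, m_3 = 0.
On [2, 4], with s_1(t) = a_1 + b_1·(t - 2) + c_1·(t - 2)² + d_1·(t - 2)³: c_1 = m_1/2 = -83/20, d_1 = (m_2 - m_1)/(6h_1) = 13/12, b_1 = Δ_1 - h_1(2m_1 + m_2)/6 = 7/15.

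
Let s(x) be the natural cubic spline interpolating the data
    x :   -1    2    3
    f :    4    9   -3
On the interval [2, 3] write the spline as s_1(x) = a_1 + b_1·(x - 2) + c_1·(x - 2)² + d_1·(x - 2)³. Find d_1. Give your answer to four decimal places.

1.7083

With m_i denoting the second derivative at x_i, h_i = 3, 1, and Δ_i = (y_(i+1) − y_i)/h_i = 5/3, -12:
  3·m_0 + 8·m_1 + 1·m_2 = 6(Δ_1 - Δ_0) = -82
Natural end conditions: m_0 = m_2 = 0.
Solving the tridiagonal system: m_0 = 0, m_1 = -41/4, m_2 = 0.
On [2, 3], with s_1(x) = a_1 + b_1·(x - 2) + c_1·(x - 2)² + d_1·(x - 2)³: c_1 = m_1/2 = -41/8, d_1 = (m_2 - m_1)/(6h_1) = 41/24, b_1 = Δ_1 - h_1(2m_1 + m_2)/6 = -103/12.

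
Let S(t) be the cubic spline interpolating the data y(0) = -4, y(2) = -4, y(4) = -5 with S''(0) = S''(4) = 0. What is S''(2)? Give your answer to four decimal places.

Let σ_i = S''(x_i). Step sizes h_i = 2, 2; slopes of the chords Δ_i = (y_(i+1) - y_i)/h_i = 0, -1/2.
  2·σ_0 + 8·σ_1 + 2·σ_2 = 6(Δ_1 - Δ_0) = -3
Natural end conditions: σ_0 = σ_2 = 0.
Forward elimination and back-substitution give σ_0 = 0, σ_1 = -3/8, σ_2 = 0.

-0.3750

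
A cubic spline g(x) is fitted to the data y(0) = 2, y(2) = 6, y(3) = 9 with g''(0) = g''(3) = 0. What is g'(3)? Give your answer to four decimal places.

3.1667

Write σ_i for g''(x_i). With h_i = 2, 1 and divided differences Δ_i = 2, 3, the continuity of g' gives the tridiagonal system
  2·σ_0 + 6·σ_1 + 1·σ_2 = 6(Δ_1 - Δ_0) = 6
Natural end conditions: σ_0 = σ_2 = 0.
Solving: σ_0 = 0, σ_1 = 1, σ_2 = 0.
On [2, 3], g'(x) = b_1 + 2c_1·(x - 2) + 3d_1·(x - 2)² with b_1 = Δ_1 - h_1(2σ_1 + σ_2)/6 = 8/3, c_1 = σ_1/2 = 1/2, d_1 = (σ_2 - σ_1)/(6h_1) = -1/6. So g'(3) = 19/6.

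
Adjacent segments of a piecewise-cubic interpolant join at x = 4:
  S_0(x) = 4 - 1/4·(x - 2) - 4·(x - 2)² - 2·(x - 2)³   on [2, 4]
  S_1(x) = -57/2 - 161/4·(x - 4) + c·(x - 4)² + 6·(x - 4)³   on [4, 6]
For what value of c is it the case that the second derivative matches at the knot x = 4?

-16

S_0''(x) = -8 - 12·(x - 2), so S_0''(4) = -32. On the right, S_1''(4) = 2c, so c = -16.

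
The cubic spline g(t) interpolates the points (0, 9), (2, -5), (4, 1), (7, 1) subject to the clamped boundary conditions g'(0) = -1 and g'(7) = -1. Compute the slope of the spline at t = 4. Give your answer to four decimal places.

With σ_i denoting the second derivative at x_i, h_i = 2, 2, 3, and Δ_i = (y_(i+1) − y_i)/h_i = -7, 3, 0:
  2·σ_0 + 8·σ_1 + 2·σ_2 = 6(Δ_1 - Δ_0) = 60
  2·σ_1 + 10·σ_2 + 3·σ_3 = 6(Δ_2 - Δ_1) = -18
Clamped end conditions give two more equations: 2h_0·σ_0 + h_0·σ_1 = 6(Δ_0 - g'(0)) = -36 and h_2·σ_2 + 2h_2·σ_3 = 6(g'(7) - Δ_2) = -6.
Solving: σ_0 = -564/37, σ_1 = 462/37, σ_2 = -174/37, σ_3 = 50/37.
On [4, 7], g'(t) = b_2 + 2c_2·(t - 4) + 3d_2·(t - 4)² with b_2 = Δ_2 - h_2(2σ_2 + σ_3)/6 = 149/37, c_2 = σ_2/2 = -87/37, d_2 = (σ_3 - σ_2)/(6h_2) = 112/333. So g'(4) = 149/37.

4.0270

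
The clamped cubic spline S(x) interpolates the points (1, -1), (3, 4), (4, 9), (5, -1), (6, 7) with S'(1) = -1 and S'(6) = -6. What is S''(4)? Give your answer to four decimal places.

-38.0610

Let M_i = S''(x_i). Step sizes h_i = 2, 1, 1, 1; slopes of the chords Δ_i = (y_(i+1) - y_i)/h_i = 5/2, 5, -10, 8.
  2·M_0 + 6·M_1 + 1·M_2 = 6(Δ_1 - Δ_0) = 15
  1·M_1 + 4·M_2 + 1·M_3 = 6(Δ_2 - Δ_1) = -90
  1·M_2 + 4·M_3 + 1·M_4 = 6(Δ_3 - Δ_2) = 108
Clamped end conditions give two more equations: 2h_0·M_0 + h_0·M_1 = 6(Δ_0 - S'(1)) = 21 and h_3·M_3 + 2h_3·M_4 = 6(S'(6) - Δ_3) = -84.
Hence M_0 = 163/164, M_1 = 349/41, M_2 = -3121/82, M_3 = 2203/41, M_4 = -5647/82.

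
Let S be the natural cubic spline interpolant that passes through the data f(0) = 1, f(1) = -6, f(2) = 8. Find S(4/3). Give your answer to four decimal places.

Put m_i = S'' at the i-th knot. Here h = (1, 1) and Δ = (-7, 14), so the interior equations h_(i-1)·m_(i-1) + 2(h_(i-1)+h_i)·m_i + h_i·m_(i+1) = 6(Δ_i − Δ_(i-1)) read
  1·m_0 + 4·m_1 + 1·m_2 = 6(Δ_1 - Δ_0) = 126
Natural end conditions: m_0 = m_2 = 0.
Solving the tridiagonal system: m_0 = 0, m_1 = 63/2, m_2 = 0.
On [1, 2], S(x) = -6 + 7/2·(x - 1) + 63/4·(x - 1)² - 21/4·(x - 1)³.
With (x - 1) = 1/3: S(4/3) = -59/18.

-3.2778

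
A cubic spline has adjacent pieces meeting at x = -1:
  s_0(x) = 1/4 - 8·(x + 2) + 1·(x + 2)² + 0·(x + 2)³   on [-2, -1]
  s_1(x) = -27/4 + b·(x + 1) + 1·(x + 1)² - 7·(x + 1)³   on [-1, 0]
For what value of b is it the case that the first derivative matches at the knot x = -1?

-6

s_0'(x) = -8 + 2·(x + 2) + 0·(x + 2)², so s_0'(-1) = -6. On the right, s_1'(-1) = b, so b = -6.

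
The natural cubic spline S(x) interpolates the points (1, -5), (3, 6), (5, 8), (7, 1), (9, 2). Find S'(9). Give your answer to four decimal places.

With m_i denoting the second derivative at x_i, h_i = 2, 2, 2, 2, and Δ_i = (y_(i+1) − y_i)/h_i = 11/2, 1, -7/2, 1/2:
  2·m_0 + 8·m_1 + 2·m_2 = 6(Δ_1 - Δ_0) = -27
  2·m_1 + 8·m_2 + 2·m_3 = 6(Δ_2 - Δ_1) = -27
  2·m_2 + 8·m_3 + 2·m_4 = 6(Δ_3 - Δ_2) = 24
Natural end conditions: m_0 = m_4 = 0.
Hence m_0 = 0, m_1 = -39/16, m_2 = -15/4, m_3 = 63/16, m_4 = 0.
On [7, 9], S'(x) = b_3 + 2c_3·(x - 7) + 3d_3·(x - 7)² with b_3 = Δ_3 - h_3(2m_3 + m_4)/6 = -17/8, c_3 = m_3/2 = 63/32, d_3 = (m_4 - m_3)/(6h_3) = -21/64. So S'(9) = 29/16.

1.8125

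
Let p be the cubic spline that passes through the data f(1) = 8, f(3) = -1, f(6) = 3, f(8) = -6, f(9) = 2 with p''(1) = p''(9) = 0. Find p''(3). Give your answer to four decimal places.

6.0079

With M_i denoting the second derivative at x_i, h_i = 2, 3, 2, 1, and Δ_i = (y_(i+1) − y_i)/h_i = -9/2, 4/3, -9/2, 8:
  2·M_0 + 10·M_1 + 3·M_2 = 6(Δ_1 - Δ_0) = 35
  3·M_1 + 10·M_2 + 2·M_3 = 6(Δ_2 - Δ_1) = -35
  2·M_2 + 6·M_3 + 1·M_4 = 6(Δ_3 - Δ_2) = 75
Natural end conditions: M_0 = M_4 = 0.
Solving the tridiagonal system: M_0 = 0, M_1 = 1520/253, M_2 = -2115/253, M_3 = 7735/506, M_4 = 0.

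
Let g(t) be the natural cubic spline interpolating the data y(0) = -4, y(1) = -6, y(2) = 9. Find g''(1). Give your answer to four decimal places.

With M_i denoting the second derivative at x_i, h_i = 1, 1, and Δ_i = (y_(i+1) − y_i)/h_i = -2, 15:
  1·M_0 + 4·M_1 + 1·M_2 = 6(Δ_1 - Δ_0) = 102
Natural end conditions: M_0 = M_2 = 0.
Solving the tridiagonal system: M_0 = 0, M_1 = 51/2, M_2 = 0.

25.5000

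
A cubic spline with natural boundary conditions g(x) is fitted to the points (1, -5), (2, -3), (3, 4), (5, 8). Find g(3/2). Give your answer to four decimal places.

-4.5707

Put M_i = g'' at the i-th knot. Here h = (1, 1, 2) and Δ = (2, 7, 2), so the interior equations h_(i-1)·M_(i-1) + 2(h_(i-1)+h_i)·M_i + h_i·M_(i+1) = 6(Δ_i − Δ_(i-1)) read
  1·M_0 + 4·M_1 + 1·M_2 = 6(Δ_1 - Δ_0) = 30
  1·M_1 + 6·M_2 + 2·M_3 = 6(Δ_2 - Δ_1) = -30
Natural end conditions: M_0 = M_3 = 0.
Hence M_0 = 0, M_1 = 210/23, M_2 = -150/23, M_3 = 0.
On [1, 2], g(x) = -5 + 11/23·(x - 1) + 0·(x - 1)² + 35/23·(x - 1)³.
With (x - 1) = 1/2: g(3/2) = -841/184.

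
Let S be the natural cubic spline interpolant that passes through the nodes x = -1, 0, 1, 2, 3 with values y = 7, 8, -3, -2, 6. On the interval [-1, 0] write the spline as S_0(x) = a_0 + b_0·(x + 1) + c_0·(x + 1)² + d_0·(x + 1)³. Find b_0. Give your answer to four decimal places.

4.9464

Let m_i = S''(x_i). Step sizes h_i = 1, 1, 1, 1; slopes of the chords Δ_i = (y_(i+1) - y_i)/h_i = 1, -11, 1, 8.
  1·m_0 + 4·m_1 + 1·m_2 = 6(Δ_1 - Δ_0) = -72
  1·m_1 + 4·m_2 + 1·m_3 = 6(Δ_2 - Δ_1) = 72
  1·m_2 + 4·m_3 + 1·m_4 = 6(Δ_3 - Δ_2) = 42
Natural end conditions: m_0 = m_4 = 0.
Hence m_0 = 0, m_1 = -663/28, m_2 = 159/7, m_3 = 135/28, m_4 = 0.
On [-1, 0], with S_0(x) = a_0 + b_0·(x + 1) + c_0·(x + 1)² + d_0·(x + 1)³: c_0 = m_0/2 = 0, d_0 = (m_1 - m_0)/(6h_0) = -221/56, b_0 = Δ_0 - h_0(2m_0 + m_1)/6 = 277/56.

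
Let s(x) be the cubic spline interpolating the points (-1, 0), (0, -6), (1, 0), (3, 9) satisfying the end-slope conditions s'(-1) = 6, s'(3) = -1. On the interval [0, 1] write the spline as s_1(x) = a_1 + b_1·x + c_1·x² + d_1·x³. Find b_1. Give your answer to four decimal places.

-3.9318

With σ_i denoting the second derivative at x_i, h_i = 1, 1, 2, and Δ_i = (y_(i+1) − y_i)/h_i = -6, 6, 9/2:
  1·σ_0 + 4·σ_1 + 1·σ_2 = 6(Δ_1 - Δ_0) = 72
  1·σ_1 + 6·σ_2 + 2·σ_3 = 6(Δ_2 - Δ_1) = -9
Clamped end conditions give two more equations: 2h_0·σ_0 + h_0·σ_1 = 6(Δ_0 - s'(-1)) = -72 and h_2·σ_2 + 2h_2·σ_3 = 6(s'(3) - Δ_2) = -33.
Solving the tridiagonal system: σ_0 = -1147/22, σ_1 = 355/11, σ_2 = -109/22, σ_3 = -127/22.
On [0, 1], with s_1(x) = a_1 + b_1·x + c_1·x² + d_1·x³: c_1 = σ_1/2 = 355/22, d_1 = (σ_2 - σ_1)/(6h_1) = -273/44, b_1 = Δ_1 - h_1(2σ_1 + σ_2)/6 = -173/44.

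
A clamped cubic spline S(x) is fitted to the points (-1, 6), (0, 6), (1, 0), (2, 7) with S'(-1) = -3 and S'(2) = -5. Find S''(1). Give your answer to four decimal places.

39.4667

With σ_i denoting the second derivative at x_i, h_i = 1, 1, 1, and Δ_i = (y_(i+1) − y_i)/h_i = 0, -6, 7:
  1·σ_0 + 4·σ_1 + 1·σ_2 = 6(Δ_1 - Δ_0) = -36
  1·σ_1 + 4·σ_2 + 1·σ_3 = 6(Δ_2 - Δ_1) = 78
Clamped end conditions give two more equations: 2h_0·σ_0 + h_0·σ_1 = 6(Δ_0 - S'(-1)) = 18 and h_2·σ_2 + 2h_2·σ_3 = 6(S'(2) - Δ_2) = -72.
Hence σ_0 = 316/15, σ_1 = -362/15, σ_2 = 592/15, σ_3 = -836/15.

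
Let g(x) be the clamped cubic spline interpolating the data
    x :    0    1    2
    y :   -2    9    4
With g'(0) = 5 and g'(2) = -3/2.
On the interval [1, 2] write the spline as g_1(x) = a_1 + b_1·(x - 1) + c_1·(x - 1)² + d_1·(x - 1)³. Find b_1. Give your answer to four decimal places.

Let σ_i = g''(x_i). Step sizes h_i = 1, 1; slopes of the chords Δ_i = (y_(i+1) - y_i)/h_i = 11, -5.
  1·σ_0 + 4·σ_1 + 1·σ_2 = 6(Δ_1 - Δ_0) = -96
Clamped end conditions give two more equations: 2h_0·σ_0 + h_0·σ_1 = 6(Δ_0 - g'(0)) = 36 and h_1·σ_1 + 2h_1·σ_2 = 6(g'(2) - Δ_1) = 21.
Solving the tridiagonal system: σ_0 = 155/4, σ_1 = -83/2, σ_2 = 125/4.
On [1, 2], with g_1(x) = a_1 + b_1·(x - 1) + c_1·(x - 1)² + d_1·(x - 1)³: c_1 = σ_1/2 = -83/4, d_1 = (σ_2 - σ_1)/(6h_1) = 97/8, b_1 = Δ_1 - h_1(2σ_1 + σ_2)/6 = 29/8.

3.6250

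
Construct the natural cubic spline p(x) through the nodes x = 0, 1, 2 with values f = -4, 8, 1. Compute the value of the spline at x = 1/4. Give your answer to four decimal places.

0.1133

Write M_i for p''(x_i). With h_i = 1, 1 and divided differences Δ_i = 12, -7, the continuity of p' gives the tridiagonal system
  1·M_0 + 4·M_1 + 1·M_2 = 6(Δ_1 - Δ_0) = -114
Natural end conditions: M_0 = M_2 = 0.
Hence M_0 = 0, M_1 = -57/2, M_2 = 0.
On [0, 1], p(x) = -4 + 67/4·x + 0·x² - 19/4·x³.
With x = 1/4: p(1/4) = 29/256.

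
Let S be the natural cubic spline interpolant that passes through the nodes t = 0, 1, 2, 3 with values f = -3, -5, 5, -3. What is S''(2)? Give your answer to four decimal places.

-33.6000

Let M_i = S''(x_i). Step sizes h_i = 1, 1, 1; slopes of the chords Δ_i = (y_(i+1) - y_i)/h_i = -2, 10, -8.
  1·M_0 + 4·M_1 + 1·M_2 = 6(Δ_1 - Δ_0) = 72
  1·M_1 + 4·M_2 + 1·M_3 = 6(Δ_2 - Δ_1) = -108
Natural end conditions: M_0 = M_3 = 0.
Forward elimination and back-substitution give M_0 = 0, M_1 = 132/5, M_2 = -168/5, M_3 = 0.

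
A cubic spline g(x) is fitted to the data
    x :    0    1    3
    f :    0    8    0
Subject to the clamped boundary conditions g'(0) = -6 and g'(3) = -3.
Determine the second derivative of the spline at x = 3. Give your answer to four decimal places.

Write M_i for g''(x_i). With h_i = 1, 2 and divided differences Δ_i = 8, -4, the continuity of g' gives the tridiagonal system
  1·M_0 + 6·M_1 + 2·M_2 = 6(Δ_1 - Δ_0) = -72
Clamped end conditions give two more equations: 2h_0·M_0 + h_0·M_1 = 6(Δ_0 - g'(0)) = 84 and h_1·M_1 + 2h_1·M_2 = 6(g'(3) - Δ_1) = 6.
Solving the tridiagonal system: M_0 = 55, M_1 = -26, M_2 = 29/2.

14.5000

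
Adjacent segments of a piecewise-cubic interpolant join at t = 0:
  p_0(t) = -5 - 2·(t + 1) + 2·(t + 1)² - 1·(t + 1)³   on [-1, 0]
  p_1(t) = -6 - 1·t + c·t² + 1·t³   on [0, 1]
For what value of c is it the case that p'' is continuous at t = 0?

p_0''(t) = 4 - 6·(t + 1), so p_0''(0) = -2. On the right, p_1''(0) = 2c, so c = -1.

-1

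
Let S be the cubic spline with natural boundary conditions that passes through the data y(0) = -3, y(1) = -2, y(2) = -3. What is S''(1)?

Write M_i for S''(x_i). With h_i = 1, 1 and divided differences Δ_i = 1, -1, the continuity of S' gives the tridiagonal system
  1·M_0 + 4·M_1 + 1·M_2 = 6(Δ_1 - Δ_0) = -12
Natural end conditions: M_0 = M_2 = 0.
Hence M_0 = 0, M_1 = -3, M_2 = 0.

-3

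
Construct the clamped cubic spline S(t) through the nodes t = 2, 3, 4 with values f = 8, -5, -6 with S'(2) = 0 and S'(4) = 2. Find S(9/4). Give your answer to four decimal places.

6.4844

Write M_i for S''(x_i). With h_i = 1, 1 and divided differences Δ_i = -13, -1, the continuity of S' gives the tridiagonal system
  1·M_0 + 4·M_1 + 1·M_2 = 6(Δ_1 - Δ_0) = 72
Clamped end conditions give two more equations: 2h_0·M_0 + h_0·M_1 = 6(Δ_0 - S'(2)) = -78 and h_1·M_1 + 2h_1·M_2 = 6(S'(4) - Δ_1) = 18.
Solving the tridiagonal system: M_0 = -56, M_1 = 34, M_2 = -8.
On [2, 3], S(t) = 8 + 0·(t - 2) - 28·(t - 2)² + 15·(t - 2)³.
With (t - 2) = 1/4: S(9/4) = 415/64.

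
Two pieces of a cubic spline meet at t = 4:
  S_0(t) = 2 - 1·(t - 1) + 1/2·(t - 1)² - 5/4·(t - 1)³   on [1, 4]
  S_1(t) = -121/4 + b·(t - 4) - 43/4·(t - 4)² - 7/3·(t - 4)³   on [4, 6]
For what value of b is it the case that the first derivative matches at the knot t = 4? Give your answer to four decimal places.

S_0'(t) = -1 + 1·(t - 1) - 15/4·(t - 1)², so S_0'(4) = -127/4. On the right, S_1'(4) = b, so b = -127/4.

-31.7500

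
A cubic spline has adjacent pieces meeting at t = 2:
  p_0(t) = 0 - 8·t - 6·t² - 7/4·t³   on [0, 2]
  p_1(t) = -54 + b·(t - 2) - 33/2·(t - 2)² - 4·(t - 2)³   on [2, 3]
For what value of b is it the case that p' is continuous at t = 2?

p_0'(t) = -8 - 12·t - 21/4·t², so p_0'(2) = -53. On the right, p_1'(2) = b, so b = -53.

-53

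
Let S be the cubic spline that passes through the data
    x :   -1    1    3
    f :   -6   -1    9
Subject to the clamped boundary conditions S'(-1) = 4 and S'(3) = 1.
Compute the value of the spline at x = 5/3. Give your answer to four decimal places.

2.7407

Write M_i for S''(x_i). With h_i = 2, 2 and divided differences Δ_i = 5/2, 5, the continuity of S' gives the tridiagonal system
  2·M_0 + 8·M_1 + 2·M_2 = 6(Δ_1 - Δ_0) = 15
Clamped end conditions give two more equations: 2h_0·M_0 + h_0·M_1 = 6(Δ_0 - S'(-1)) = -9 and h_1·M_1 + 2h_1·M_2 = 6(S'(3) - Δ_1) = -24.
Forward elimination and back-substitution give M_0 = -39/8, M_1 = 21/4, M_2 = -69/8.
On [1, 3], S(x) = -1 + 35/8·(x - 1) + 21/8·(x - 1)² - 37/32·(x - 1)³.
With (x - 1) = 2/3: S(5/3) = 74/27.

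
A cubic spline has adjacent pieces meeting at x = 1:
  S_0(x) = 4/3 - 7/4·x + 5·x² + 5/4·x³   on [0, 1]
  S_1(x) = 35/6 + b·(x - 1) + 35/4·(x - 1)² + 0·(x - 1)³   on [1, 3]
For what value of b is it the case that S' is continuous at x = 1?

S_0'(x) = -7/4 + 10·x + 15/4·x², so S_0'(1) = 12. On the right, S_1'(1) = b, so b = 12.

12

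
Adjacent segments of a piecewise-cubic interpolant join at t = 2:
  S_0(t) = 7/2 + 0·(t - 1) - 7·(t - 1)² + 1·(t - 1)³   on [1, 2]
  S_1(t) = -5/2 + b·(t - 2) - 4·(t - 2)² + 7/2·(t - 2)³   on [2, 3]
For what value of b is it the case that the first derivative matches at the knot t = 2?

S_0'(t) = 0 - 14·(t - 1) + 3·(t - 1)², so S_0'(2) = -11. On the right, S_1'(2) = b, so b = -11.

-11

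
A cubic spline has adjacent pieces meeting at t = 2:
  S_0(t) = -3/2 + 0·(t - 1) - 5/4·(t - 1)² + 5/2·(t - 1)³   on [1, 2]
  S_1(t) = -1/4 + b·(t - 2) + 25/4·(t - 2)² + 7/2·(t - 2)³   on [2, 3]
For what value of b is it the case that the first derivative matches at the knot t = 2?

S_0'(t) = 0 - 5/2·(t - 1) + 15/2·(t - 1)², so S_0'(2) = 5. On the right, S_1'(2) = b, so b = 5.

5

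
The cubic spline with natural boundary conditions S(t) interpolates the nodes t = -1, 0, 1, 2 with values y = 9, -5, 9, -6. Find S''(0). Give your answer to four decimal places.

56.4000

Write M_i for S''(x_i). With h_i = 1, 1, 1 and divided differences Δ_i = -14, 14, -15, the continuity of S' gives the tridiagonal system
  1·M_0 + 4·M_1 + 1·M_2 = 6(Δ_1 - Δ_0) = 168
  1·M_1 + 4·M_2 + 1·M_3 = 6(Δ_2 - Δ_1) = -174
Natural end conditions: M_0 = M_3 = 0.
Solving: M_0 = 0, M_1 = 282/5, M_2 = -288/5, M_3 = 0.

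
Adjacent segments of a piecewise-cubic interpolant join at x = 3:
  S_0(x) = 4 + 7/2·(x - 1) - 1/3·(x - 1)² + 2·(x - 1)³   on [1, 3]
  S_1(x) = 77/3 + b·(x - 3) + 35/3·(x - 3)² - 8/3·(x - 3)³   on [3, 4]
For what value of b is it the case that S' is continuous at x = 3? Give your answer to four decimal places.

S_0'(x) = 7/2 - 2/3·(x - 1) + 6·(x - 1)², so S_0'(3) = 157/6. On the right, S_1'(3) = b, so b = 157/6.

26.1667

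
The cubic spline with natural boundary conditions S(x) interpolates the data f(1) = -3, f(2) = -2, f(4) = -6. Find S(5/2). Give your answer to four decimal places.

-2.3438

Put M_i = S'' at the i-th knot. Here h = (1, 2) and Δ = (1, -2), so the interior equations h_(i-1)·M_(i-1) + 2(h_(i-1)+h_i)·M_i + h_i·M_(i+1) = 6(Δ_i − Δ_(i-1)) read
  1·M_0 + 6·M_1 + 2·M_2 = 6(Δ_1 - Δ_0) = -18
Natural end conditions: M_0 = M_2 = 0.
Solving: M_0 = 0, M_1 = -3, M_2 = 0.
On [2, 4], S(x) = -2 + 0·(x - 2) - 3/2·(x - 2)² + 1/4·(x - 2)³.
With (x - 2) = 1/2: S(5/2) = -75/32.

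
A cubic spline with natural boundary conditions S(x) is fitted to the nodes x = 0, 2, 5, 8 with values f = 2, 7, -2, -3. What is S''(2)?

-4

Let m_i = S''(x_i). Step sizes h_i = 2, 3, 3; slopes of the chords Δ_i = (y_(i+1) - y_i)/h_i = 5/2, -3, -1/3.
  2·m_0 + 10·m_1 + 3·m_2 = 6(Δ_1 - Δ_0) = -33
  3·m_1 + 12·m_2 + 3·m_3 = 6(Δ_2 - Δ_1) = 16
Natural end conditions: m_0 = m_3 = 0.
Hence m_0 = 0, m_1 = -4, m_2 = 7/3, m_3 = 0.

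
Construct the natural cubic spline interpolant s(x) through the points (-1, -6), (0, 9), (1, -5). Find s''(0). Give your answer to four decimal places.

-43.5000

Let M_i = s''(x_i). Step sizes h_i = 1, 1; slopes of the chords Δ_i = (y_(i+1) - y_i)/h_i = 15, -14.
  1·M_0 + 4·M_1 + 1·M_2 = 6(Δ_1 - Δ_0) = -174
Natural end conditions: M_0 = M_2 = 0.
Solving the tridiagonal system: M_0 = 0, M_1 = -87/2, M_2 = 0.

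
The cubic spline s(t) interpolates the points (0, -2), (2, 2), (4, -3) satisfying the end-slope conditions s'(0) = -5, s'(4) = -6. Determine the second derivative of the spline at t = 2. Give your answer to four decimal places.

-6.2500

Write m_i for s''(x_i). With h_i = 2, 2 and divided differences Δ_i = 2, -5/2, the continuity of s' gives the tridiagonal system
  2·m_0 + 8·m_1 + 2·m_2 = 6(Δ_1 - Δ_0) = -27
Clamped end conditions give two more equations: 2h_0·m_0 + h_0·m_1 = 6(Δ_0 - s'(0)) = 42 and h_1·m_1 + 2h_1·m_2 = 6(s'(4) - Δ_1) = -21.
Solving the tridiagonal system: m_0 = 109/8, m_1 = -25/4, m_2 = -17/8.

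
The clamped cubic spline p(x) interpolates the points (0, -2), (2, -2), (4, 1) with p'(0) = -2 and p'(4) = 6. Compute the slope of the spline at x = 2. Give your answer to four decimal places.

Write σ_i for p''(x_i). With h_i = 2, 2 and divided differences Δ_i = 0, 3/2, the continuity of p' gives the tridiagonal system
  2·σ_0 + 8·σ_1 + 2·σ_2 = 6(Δ_1 - Δ_0) = 9
Clamped end conditions give two more equations: 2h_0·σ_0 + h_0·σ_1 = 6(Δ_0 - p'(0)) = 12 and h_1·σ_1 + 2h_1·σ_2 = 6(p'(4) - Δ_1) = 27.
Solving: σ_0 = 31/8, σ_1 = -7/4, σ_2 = 61/8.
On [2, 4], p'(x) = b_1 + 2c_1·(x - 2) + 3d_1·(x - 2)² with b_1 = Δ_1 - h_1(2σ_1 + σ_2)/6 = 1/8, c_1 = σ_1/2 = -7/8, d_1 = (σ_2 - σ_1)/(6h_1) = 25/32. So p'(2) = 1/8.

0.1250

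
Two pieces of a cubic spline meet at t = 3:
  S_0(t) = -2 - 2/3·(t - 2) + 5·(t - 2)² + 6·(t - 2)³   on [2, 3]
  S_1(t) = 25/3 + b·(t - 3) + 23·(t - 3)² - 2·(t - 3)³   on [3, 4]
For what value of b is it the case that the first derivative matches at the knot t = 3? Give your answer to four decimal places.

27.3333

S_0'(t) = -2/3 + 10·(t - 2) + 18·(t - 2)², so S_0'(3) = 82/3. On the right, S_1'(3) = b, so b = 82/3.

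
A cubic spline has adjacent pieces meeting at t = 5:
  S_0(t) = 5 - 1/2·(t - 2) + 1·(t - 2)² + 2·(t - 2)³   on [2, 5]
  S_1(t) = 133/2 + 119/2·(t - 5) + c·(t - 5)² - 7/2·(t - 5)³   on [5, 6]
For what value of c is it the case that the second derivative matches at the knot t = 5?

19

S_0''(t) = 2 + 12·(t - 2), so S_0''(5) = 38. On the right, S_1''(5) = 2c, so c = 19.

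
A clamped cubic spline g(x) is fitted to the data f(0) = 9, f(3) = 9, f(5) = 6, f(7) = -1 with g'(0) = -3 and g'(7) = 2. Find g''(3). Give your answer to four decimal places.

Write M_i for g''(x_i). With h_i = 3, 2, 2 and divided differences Δ_i = 0, -3/2, -7/2, the continuity of g' gives the tridiagonal system
  3·M_0 + 10·M_1 + 2·M_2 = 6(Δ_1 - Δ_0) = -9
  2·M_1 + 8·M_2 + 2·M_3 = 6(Δ_2 - Δ_1) = -12
Clamped end conditions give two more equations: 2h_0·M_0 + h_0·M_1 = 6(Δ_0 - g'(0)) = 18 and h_2·M_2 + 2h_2·M_3 = 6(g'(7) - Δ_2) = 33.
Solving the tridiagonal system: M_0 = 134/37, M_1 = -46/37, M_2 = -275/74, M_3 = 374/37.

-1.2432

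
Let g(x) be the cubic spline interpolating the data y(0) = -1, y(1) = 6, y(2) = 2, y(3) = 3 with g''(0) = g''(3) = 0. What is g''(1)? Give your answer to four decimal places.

Write M_i for g''(x_i). With h_i = 1, 1, 1 and divided differences Δ_i = 7, -4, 1, the continuity of g' gives the tridiagonal system
  1·M_0 + 4·M_1 + 1·M_2 = 6(Δ_1 - Δ_0) = -66
  1·M_1 + 4·M_2 + 1·M_3 = 6(Δ_2 - Δ_1) = 30
Natural end conditions: M_0 = M_3 = 0.
Solving the tridiagonal system: M_0 = 0, M_1 = -98/5, M_2 = 62/5, M_3 = 0.

-19.6000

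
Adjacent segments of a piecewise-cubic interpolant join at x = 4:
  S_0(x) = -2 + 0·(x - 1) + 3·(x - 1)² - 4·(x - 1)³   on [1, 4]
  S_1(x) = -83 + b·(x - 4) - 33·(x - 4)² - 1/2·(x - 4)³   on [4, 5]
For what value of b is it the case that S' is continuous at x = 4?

S_0'(x) = 0 + 6·(x - 1) - 12·(x - 1)², so S_0'(4) = -90. On the right, S_1'(4) = b, so b = -90.

-90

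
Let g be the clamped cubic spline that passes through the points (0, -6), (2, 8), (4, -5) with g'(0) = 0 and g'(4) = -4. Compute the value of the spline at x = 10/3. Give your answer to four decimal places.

Let m_i = g''(x_i). Step sizes h_i = 2, 2; slopes of the chords Δ_i = (y_(i+1) - y_i)/h_i = 7, -13/2.
  2·m_0 + 8·m_1 + 2·m_2 = 6(Δ_1 - Δ_0) = -81
Clamped end conditions give two more equations: 2h_0·m_0 + h_0·m_1 = 6(Δ_0 - g'(0)) = 42 and h_1·m_1 + 2h_1·m_2 = 6(g'(4) - Δ_1) = 15.
Hence m_0 = 157/8, m_1 = -73/4, m_2 = 103/8.
On [2, 4], g(x) = 8 + 11/8·(x - 2) - 73/8·(x - 2)² + 83/32·(x - 2)³.
With (x - 2) = 4/3: g(10/3) = -13/54.

-0.2407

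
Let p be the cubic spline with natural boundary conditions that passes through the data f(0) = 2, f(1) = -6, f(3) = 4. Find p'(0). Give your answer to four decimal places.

-10.1667

Let M_i = p''(x_i). Step sizes h_i = 1, 2; slopes of the chords Δ_i = (y_(i+1) - y_i)/h_i = -8, 5.
  1·M_0 + 6·M_1 + 2·M_2 = 6(Δ_1 - Δ_0) = 78
Natural end conditions: M_0 = M_2 = 0.
Forward elimination and back-substitution give M_0 = 0, M_1 = 13, M_2 = 0.
On [0, 1], p'(x) = b_0 + 2c_0·x + 3d_0·x² with b_0 = Δ_0 - h_0(2M_0 + M_1)/6 = -61/6, c_0 = M_0/2 = 0, d_0 = (M_1 - M_0)/(6h_0) = 13/6. So p'(0) = -61/6.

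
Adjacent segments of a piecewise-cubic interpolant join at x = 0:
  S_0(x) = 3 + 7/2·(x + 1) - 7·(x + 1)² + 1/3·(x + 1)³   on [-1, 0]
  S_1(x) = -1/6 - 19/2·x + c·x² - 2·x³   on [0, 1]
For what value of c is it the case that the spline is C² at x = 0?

S_0''(x) = -14 + 2·(x + 1), so S_0''(0) = -12. On the right, S_1''(0) = 2c, so c = -6.

-6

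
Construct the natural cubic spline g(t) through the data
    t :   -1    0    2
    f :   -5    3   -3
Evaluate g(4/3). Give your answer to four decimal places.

With m_i denoting the second derivative at x_i, h_i = 1, 2, and Δ_i = (y_(i+1) − y_i)/h_i = 8, -3:
  1·m_0 + 6·m_1 + 2·m_2 = 6(Δ_1 - Δ_0) = -66
Natural end conditions: m_0 = m_2 = 0.
Solving: m_0 = 0, m_1 = -11, m_2 = 0.
On [0, 2], g(t) = 3 + 13/3·t - 11/2·t² + 11/12·t³.
With t = 4/3: g(4/3) = 95/81.

1.1728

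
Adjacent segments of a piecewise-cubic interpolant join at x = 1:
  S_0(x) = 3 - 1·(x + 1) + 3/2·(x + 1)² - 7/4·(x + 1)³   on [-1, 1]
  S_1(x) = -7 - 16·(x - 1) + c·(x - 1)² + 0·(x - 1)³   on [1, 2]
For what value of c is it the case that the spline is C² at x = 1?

S_0''(x) = 3 - 21/2·(x + 1), so S_0''(1) = -18. On the right, S_1''(1) = 2c, so c = -9.

-9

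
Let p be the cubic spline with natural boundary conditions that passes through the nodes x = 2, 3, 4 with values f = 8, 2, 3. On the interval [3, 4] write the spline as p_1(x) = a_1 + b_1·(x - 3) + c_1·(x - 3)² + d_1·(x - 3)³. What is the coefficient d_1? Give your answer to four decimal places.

Write m_i for p''(x_i). With h_i = 1, 1 and divided differences Δ_i = -6, 1, the continuity of p' gives the tridiagonal system
  1·m_0 + 4·m_1 + 1·m_2 = 6(Δ_1 - Δ_0) = 42
Natural end conditions: m_0 = m_2 = 0.
Forward elimination and back-substitution give m_0 = 0, m_1 = 21/2, m_2 = 0.
On [3, 4], with p_1(x) = a_1 + b_1·(x - 3) + c_1·(x - 3)² + d_1·(x - 3)³: c_1 = m_1/2 = 21/4, d_1 = (m_2 - m_1)/(6h_1) = -7/4, b_1 = Δ_1 - h_1(2m_1 + m_2)/6 = -5/2.

-1.7500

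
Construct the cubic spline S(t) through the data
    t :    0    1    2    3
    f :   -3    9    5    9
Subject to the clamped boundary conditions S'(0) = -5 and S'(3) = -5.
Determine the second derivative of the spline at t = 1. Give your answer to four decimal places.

-52.4000

Let M_i = S''(x_i). Step sizes h_i = 1, 1, 1; slopes of the chords Δ_i = (y_(i+1) - y_i)/h_i = 12, -4, 4.
  1·M_0 + 4·M_1 + 1·M_2 = 6(Δ_1 - Δ_0) = -96
  1·M_1 + 4·M_2 + 1·M_3 = 6(Δ_2 - Δ_1) = 48
Clamped end conditions give two more equations: 2h_0·M_0 + h_0·M_1 = 6(Δ_0 - S'(0)) = 102 and h_2·M_2 + 2h_2·M_3 = 6(S'(3) - Δ_2) = -54.
Forward elimination and back-substitution give M_0 = 386/5, M_1 = -262/5, M_2 = 182/5, M_3 = -226/5.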